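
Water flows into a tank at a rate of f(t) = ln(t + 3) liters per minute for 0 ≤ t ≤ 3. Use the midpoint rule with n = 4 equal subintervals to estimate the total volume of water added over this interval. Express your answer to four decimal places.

4.4586

Δt = (3 − 0)/4 = 0.75.
Midpoints: 0.375, 1.125, 1.875, 2.625.
f(0.375) ≈ 1.2164, f(1.125) ≈ 1.4171, f(1.875) ≈ 1.5841, f(2.625) ≈ 1.7272.
Sum = Δt · [f(0.375) + f(1.125) + f(1.875) + f(2.625)].
Sum ≈ 4.4586.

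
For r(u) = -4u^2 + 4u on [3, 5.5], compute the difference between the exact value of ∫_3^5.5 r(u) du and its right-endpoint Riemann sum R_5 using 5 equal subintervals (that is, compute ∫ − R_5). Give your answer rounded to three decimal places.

19.167

Exact integral: ∫_3^5.5 r(u) du ≈ -143.33333.
R_5 = -162.5.
Error ≈ -143.33333 − (-162.5) ≈ 19.167.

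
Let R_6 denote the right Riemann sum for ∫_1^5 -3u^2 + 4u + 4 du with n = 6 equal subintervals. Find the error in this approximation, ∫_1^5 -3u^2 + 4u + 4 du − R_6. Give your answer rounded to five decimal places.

19.55556

Exact integral: ∫_1^5 f(u) du = -60.
R_6 ≈ -79.5555556.
Error ≈ -60 − (-79.5555556) ≈ 19.55556.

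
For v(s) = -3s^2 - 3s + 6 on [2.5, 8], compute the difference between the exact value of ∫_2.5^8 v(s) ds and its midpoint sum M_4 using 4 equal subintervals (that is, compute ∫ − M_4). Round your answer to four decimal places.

-2.5996

Exact integral: ∫_2.5^8 v(s) ds = -550.
M_4 ≈ -547.400391.
Error ≈ -550 − (-547.400391) ≈ -2.5996.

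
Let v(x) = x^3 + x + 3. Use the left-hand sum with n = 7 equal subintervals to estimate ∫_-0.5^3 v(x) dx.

Δx = (3 − (-0.5))/7 = 0.5.
Left endpoints: -0.5, 0, 0.5, 1, 1.5, 2, 2.5.
v(-0.5) = 2.375, v(0) = 3, v(0.5) = 3.625, v(1) = 5, v(1.5) = 7.875, v(2) = 13, v(2.5) = 21.125.
Sum = Δx · [v(-0.5) + v(0) + v(0.5) + ...].
Sum = 28.

28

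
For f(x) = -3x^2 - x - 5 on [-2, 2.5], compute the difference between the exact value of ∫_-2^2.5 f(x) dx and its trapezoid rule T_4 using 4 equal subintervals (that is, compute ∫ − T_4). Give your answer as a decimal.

2.84765625

Exact integral: ∫_-2^2.5 f(x) dx = -47.25.
T_4 = -50.09765625.
Error = -47.25 − (-50.09765625) = 2.84765625.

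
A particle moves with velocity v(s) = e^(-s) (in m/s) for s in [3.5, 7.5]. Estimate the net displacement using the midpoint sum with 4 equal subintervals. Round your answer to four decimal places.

0.0284

Δs = (7.5 − 3.5)/4 = 1.
Midpoints: 4, 5, 6, 7.
v(4) ≈ 0.0183, v(5) ≈ 0.0067, v(6) ≈ 0.0025, v(7) ≈ 0.0009.
Sum = Δs · [v(4) + v(5) + v(6) + v(7)].
Sum ≈ 0.0284.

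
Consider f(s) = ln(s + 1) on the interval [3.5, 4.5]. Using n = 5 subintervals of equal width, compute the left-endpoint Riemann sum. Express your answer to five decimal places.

Δs = (4.5 − 3.5)/5 = 0.2.
Left endpoints: 3.5, 3.7, 3.9, 4.1, 4.3.
f(3.5) ≈ 1.50408, f(3.7) ≈ 1.54756, f(3.9) ≈ 1.58924, f(4.1) ≈ 1.62924, f(4.3) ≈ 1.66771.
Sum = Δs · [f(3.5) + f(3.7) + f(3.9) + f(4.1) + f(4.3)].
Sum ≈ 1.58756.

1.58756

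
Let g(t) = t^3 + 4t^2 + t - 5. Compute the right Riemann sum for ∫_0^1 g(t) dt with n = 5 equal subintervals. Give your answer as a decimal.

-2.28

Δt = (1 − 0)/5 = 0.2.
Right endpoints: 0.2, 0.4, 0.6, 0.8, 1.
g(0.2) = -4.632, g(0.4) = -3.896, g(0.6) = -2.744, g(0.8) = -1.128, g(1) = 1.
Sum = Δt · [g(0.2) + g(0.4) + g(0.6) + g(0.8) + g(1)].
Sum = -2.28.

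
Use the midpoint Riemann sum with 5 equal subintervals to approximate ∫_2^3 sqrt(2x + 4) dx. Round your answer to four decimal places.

2.9985

Δx = (3 − 2)/5 = 0.2.
Midpoints: 2.1, 2.3, 2.5, 2.7, 2.9.
f(2.1) ≈ 2.8636, f(2.3) ≈ 2.9326, f(2.5) ≈ 3.0000, f(2.7) ≈ 3.0659, f(2.9) ≈ 3.1305.
Sum = Δx · [f(2.1) + f(2.3) + f(2.5) + f(2.7) + f(2.9)].
Sum ≈ 2.9985.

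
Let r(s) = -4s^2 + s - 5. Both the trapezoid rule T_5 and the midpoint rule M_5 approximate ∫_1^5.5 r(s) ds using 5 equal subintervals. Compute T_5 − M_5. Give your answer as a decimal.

T_5 = -230.805.
M_5 = -227.16.
T_5 − M_5 = -3.645.

-3.645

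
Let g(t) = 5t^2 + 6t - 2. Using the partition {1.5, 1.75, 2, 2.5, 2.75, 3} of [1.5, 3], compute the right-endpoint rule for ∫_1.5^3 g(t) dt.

63.90625

Subinterval widths: 0.25, 0.25, 0.5, 0.25, 0.25.
Right endpoints: 1.75, 2, 2.5, 2.75, 3.
g(1.75) = 23.8125, g(2) = 30, g(2.5) = 44.25, g(2.75) = 52.3125, g(3) = 61.
Sum = Σ Δt_i · g(t_i).
Sum = 63.90625.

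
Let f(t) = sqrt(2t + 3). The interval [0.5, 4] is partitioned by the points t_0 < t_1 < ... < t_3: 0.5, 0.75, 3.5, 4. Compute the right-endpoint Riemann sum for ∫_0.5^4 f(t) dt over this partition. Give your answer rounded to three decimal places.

10.885

Subinterval widths: 0.25, 2.75, 0.5.
Right endpoints: 0.75, 3.5, 4.
f(0.75) ≈ 2.121, f(3.5) ≈ 3.162, f(4) ≈ 3.317.
Sum = Σ Δt_i · f(t_i).
Sum ≈ 10.885.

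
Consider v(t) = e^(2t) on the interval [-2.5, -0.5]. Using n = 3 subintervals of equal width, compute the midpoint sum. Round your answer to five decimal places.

0.16786

Δt = (-0.5 − (-2.5))/3 = 2/3.
Midpoints: -13/6, -1.5, -5/6.
v(-13/6) ≈ 0.01312, v(-1.5) ≈ 0.04979, v(-5/6) ≈ 0.18888.
Sum = Δt · [v(-13/6) + v(-1.5) + v(-5/6)].
Sum ≈ 0.16786.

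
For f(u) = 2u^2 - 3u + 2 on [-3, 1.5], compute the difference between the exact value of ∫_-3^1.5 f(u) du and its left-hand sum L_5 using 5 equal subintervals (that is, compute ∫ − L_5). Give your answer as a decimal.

Exact integral: ∫_-3^1.5 f(u) du = 39.375.
L_5 = 52.74.
Error = 39.375 − 52.74 = -13.365.

-13.365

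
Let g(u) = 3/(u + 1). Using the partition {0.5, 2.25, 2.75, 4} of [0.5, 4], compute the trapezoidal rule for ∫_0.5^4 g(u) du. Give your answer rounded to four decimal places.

Subinterval widths: 1.75, 0.5, 1.25.
g(0.5) = 2, g(2.25) = 12/13, g(2.75) = 0.8, g(4) = 0.6.
On each subinterval the trapezoid contributes (Δu_i/2)·[g(u_{i-1}) + g(u_i)].
Sum ≈ 3.8635.

3.8635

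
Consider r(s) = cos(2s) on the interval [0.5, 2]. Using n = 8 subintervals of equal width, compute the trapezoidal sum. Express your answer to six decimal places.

Δs = (2 − 0.5)/8 = 0.1875.
r(0.5) ≈ 0.540302, r(0.6875) ≈ 0.194548, r(0.875) ≈ -0.178246, r(1.0625) ≈ -0.526266, r(1.25) ≈ -0.801144, r(1.4375) ≈ -0.964674, r(1.625) ≈ -0.994130, r(1.8125) ≈ -0.885416, r(2) ≈ -0.653644.
T_8 = (Δs/2)·[r(s_0) + 2r(s_1) + ... + 2r(s_{7}) + r(s_8)].
Sum ≈ -0.789750.

-0.789750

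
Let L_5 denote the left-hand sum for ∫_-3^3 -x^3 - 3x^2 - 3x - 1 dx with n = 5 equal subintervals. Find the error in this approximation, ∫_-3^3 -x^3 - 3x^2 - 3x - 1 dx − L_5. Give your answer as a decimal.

Exact integral: ∫_-3^3 f(x) dx = -60.
L_5 = -21.12.
Error = -60 − (-21.12) = -38.88.

-38.88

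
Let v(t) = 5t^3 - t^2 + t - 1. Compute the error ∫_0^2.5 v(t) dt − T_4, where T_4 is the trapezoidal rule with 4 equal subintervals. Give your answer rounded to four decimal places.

-2.8890

Exact integral: ∫_0^2.5 v(t) dt ≈ 44.244792.
T_4 ≈ 47.133789.
Error ≈ 44.244792 − 47.133789 ≈ -2.8890.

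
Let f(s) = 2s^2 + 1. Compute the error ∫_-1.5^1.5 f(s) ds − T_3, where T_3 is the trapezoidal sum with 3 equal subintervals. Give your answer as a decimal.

-1

Exact integral: ∫_-1.5^1.5 f(s) ds = 7.5.
T_3 = 8.5.
Error = 7.5 − 8.5 = -1.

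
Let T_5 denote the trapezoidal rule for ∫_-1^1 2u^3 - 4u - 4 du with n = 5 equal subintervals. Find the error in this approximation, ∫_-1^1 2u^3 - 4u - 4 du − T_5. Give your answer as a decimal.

0

Exact integral: ∫_-1^1 f(u) du = -8.
T_5 = -8.
Error = -8 − (-8) = 0.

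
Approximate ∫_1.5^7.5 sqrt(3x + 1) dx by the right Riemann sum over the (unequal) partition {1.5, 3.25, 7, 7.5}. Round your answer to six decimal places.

25.750658

Subinterval widths: 1.75, 3.75, 0.5.
Right endpoints: 3.25, 7, 7.5.
f(3.25) ≈ 3.278719, f(7) ≈ 4.690416, f(7.5) ≈ 4.847680.
Sum = Σ Δx_i · f(x_i).
Sum ≈ 25.750658.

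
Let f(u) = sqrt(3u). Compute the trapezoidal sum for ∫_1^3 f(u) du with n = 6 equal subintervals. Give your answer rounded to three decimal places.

Δu = (3 − 1)/6 = 1/3.
f(1) ≈ 1.732, f(4/3) ≈ 2.000, f(5/3) ≈ 2.236, f(2) ≈ 2.449, f(7/3) ≈ 2.646, f(8/3) ≈ 2.828, f(3) ≈ 3.000.
T_6 = (Δu/2)·[f(u_0) + 2f(u_1) + ... + 2f(u_{5}) + f(u_6)].
Sum ≈ 4.842.

4.842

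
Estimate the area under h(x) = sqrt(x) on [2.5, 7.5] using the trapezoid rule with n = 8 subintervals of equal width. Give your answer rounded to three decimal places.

11.053

Δx = (7.5 − 2.5)/8 = 0.625.
h(2.5) ≈ 1.581, h(3.125) ≈ 1.768, h(3.75) ≈ 1.936, h(4.375) ≈ 2.092, h(5) ≈ 2.236, h(5.625) ≈ 2.372, h(6.25) ≈ 2.500, h(6.875) ≈ 2.622, h(7.5) ≈ 2.739.
T_8 = (Δx/2)·[h(x_0) + 2h(x_1) + ... + 2h(x_{7}) + h(x_8)].
Sum ≈ 11.053.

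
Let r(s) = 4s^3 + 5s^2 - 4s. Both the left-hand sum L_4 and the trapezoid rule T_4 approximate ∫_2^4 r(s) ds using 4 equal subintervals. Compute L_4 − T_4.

L_4 = 243.75.
T_4 = 312.75.
L_4 − T_4 = -69.

-69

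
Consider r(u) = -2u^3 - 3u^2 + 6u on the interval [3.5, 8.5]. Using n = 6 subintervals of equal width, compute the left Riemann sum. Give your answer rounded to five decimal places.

-2410.27778

Δu = (8.5 − 3.5)/6 = 5/6.
Left endpoints: 3.5, 13/3, 31/6, 6, 41/6, 23/3.
r(3.5) = -101.5, r(13/3) = -5213/27, r(31/6) = -8773/27, r(6) = -504, r(41/6) = -39811/54, r(23/3) = -27853/27.
Sum = Δu · [r(3.5) + r(13/3) + r(31/6) + ...].
Sum ≈ -2410.27778.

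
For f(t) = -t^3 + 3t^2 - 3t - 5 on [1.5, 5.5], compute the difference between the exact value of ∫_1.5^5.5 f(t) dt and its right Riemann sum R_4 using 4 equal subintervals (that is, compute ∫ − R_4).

Exact integral: ∫_1.5^5.5 f(t) dt = -126.5.
R_4 = -177.
Error = -126.5 − (-177) = 50.5.

50.5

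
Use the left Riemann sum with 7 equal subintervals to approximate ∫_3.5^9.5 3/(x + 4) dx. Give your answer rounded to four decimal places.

1.8418

Δx = (9.5 − 3.5)/7 = 6/7.
Left endpoints: 3.5, 61/14, 73/14, 85/14, 97/14, 109/14, 121/14.
f(3.5) = 0.4, f(61/14) = 14/39, f(73/14) = 14/43, f(85/14) = 14/47, f(97/14) = 14/51, f(109/14) = 14/55, f(121/14) = 14/59.
Sum = Δx · [f(3.5) + f(61/14) + f(73/14) + ...].
Sum ≈ 1.8418.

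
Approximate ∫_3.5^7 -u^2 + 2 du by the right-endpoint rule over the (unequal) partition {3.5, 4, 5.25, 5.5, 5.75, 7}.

Subinterval widths: 0.5, 1.25, 0.25, 0.25, 1.25.
Right endpoints: 4, 5.25, 5.5, 5.75, 7.
f(4) = -14, f(5.25) = -25.5625, f(5.5) = -28.25, f(5.75) = -31.0625, f(7) = -47.
Sum = Σ Δu_i · f(u_i).
Sum = -112.53125.

-112.53125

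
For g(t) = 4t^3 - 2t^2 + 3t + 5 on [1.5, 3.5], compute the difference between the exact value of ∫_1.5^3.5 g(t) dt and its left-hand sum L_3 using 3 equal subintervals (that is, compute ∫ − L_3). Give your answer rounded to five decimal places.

Exact integral: ∫_1.5^3.5 g(t) dt ≈ 143.6666667.
L_3 ≈ 99.8148148.
Error ≈ 143.6666667 − 99.8148148 ≈ 43.85185.

43.85185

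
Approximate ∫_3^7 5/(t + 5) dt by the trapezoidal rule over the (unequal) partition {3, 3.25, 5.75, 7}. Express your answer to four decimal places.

Subinterval widths: 0.25, 2.5, 1.25.
f(3) = 0.625, f(3.25) = 20/33, f(5.75) = 20/43, f(7) = 5/12.
On each subinterval the trapezoid contributes (Δt_i/2)·[f(t_{i-1}) + f(t_i)].
Sum ≈ 2.0440.

2.0440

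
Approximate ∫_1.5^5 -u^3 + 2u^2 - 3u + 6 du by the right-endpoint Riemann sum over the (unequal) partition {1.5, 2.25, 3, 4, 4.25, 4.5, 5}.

Subinterval widths: 0.75, 0.75, 1, 0.25, 0.25, 0.5.
Right endpoints: 2.25, 3, 4, 4.25, 4.5, 5.
f(2.25) = -2.015625, f(3) = -12, f(4) = -38, f(4.25) = -47.390625, f(4.5) = -58.125, f(5) = -84.
Sum = Σ Δu_i · f(u_i).
Sum = -116.890625.

-116.890625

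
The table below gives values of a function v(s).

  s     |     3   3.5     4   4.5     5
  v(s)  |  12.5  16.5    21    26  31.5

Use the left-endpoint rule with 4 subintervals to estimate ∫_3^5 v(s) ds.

Δs = 0.5.
Sum = 0.5·[12.5 + 16.5 + 21 + 26] = 38.

38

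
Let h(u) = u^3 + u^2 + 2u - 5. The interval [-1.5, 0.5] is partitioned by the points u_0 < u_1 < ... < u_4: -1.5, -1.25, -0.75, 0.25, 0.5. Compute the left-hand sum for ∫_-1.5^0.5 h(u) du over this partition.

-13.69140625

Subinterval widths: 0.25, 0.5, 1, 0.25.
Left endpoints: -1.5, -1.25, -0.75, 0.25.
h(-1.5) = -9.125, h(-1.25) = -7.890625, h(-0.75) = -6.359375, h(0.25) = -4.421875.
Sum = Σ Δu_i · h(u_i).
Sum = -13.69140625.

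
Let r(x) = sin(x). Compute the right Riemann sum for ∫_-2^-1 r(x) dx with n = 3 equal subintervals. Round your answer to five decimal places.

Δx = (-1 − (-2))/3 = 1/3.
Right endpoints: -5/3, -4/3, -1.
r(-5/3) ≈ -0.99541, r(-4/3) ≈ -0.97194, r(-1) ≈ -0.84147.
Sum = Δx · [r(-5/3) + r(-4/3) + r(-1)].
Sum ≈ -0.93627.

-0.93627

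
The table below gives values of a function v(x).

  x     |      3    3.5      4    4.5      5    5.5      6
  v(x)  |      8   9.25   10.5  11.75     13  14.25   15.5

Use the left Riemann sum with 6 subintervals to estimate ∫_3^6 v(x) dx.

33.375

Δx = 0.5.
Sum = 0.5·[8 + 9.25 + 10.5 + 11.75 + 13 + 14.25] = 33.375.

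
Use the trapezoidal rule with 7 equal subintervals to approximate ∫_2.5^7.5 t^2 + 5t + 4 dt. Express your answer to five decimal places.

280.84184

Δt = (7.5 − 2.5)/7 = 5/7.
f(2.5) = 22.75, f(45/14) = 5959/196, f(55/14) = 7659/196, f(65/14) = 9559/196, f(75/14) = 11659/196, f(85/14) = 13959/196, f(95/14) = 16459/196, f(7.5) = 97.75.
T_7 = (Δt/2)·[f(t_0) + 2f(t_1) + ... + 2f(t_{6}) + f(t_7)].
Sum ≈ 280.84184.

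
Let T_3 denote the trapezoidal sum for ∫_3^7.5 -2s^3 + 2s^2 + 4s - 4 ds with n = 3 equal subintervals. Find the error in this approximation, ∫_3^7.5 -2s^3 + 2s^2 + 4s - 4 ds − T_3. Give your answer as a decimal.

49.78125

Exact integral: ∫_3^7.5 f(s) ds = -1201.78125.
T_3 = -1251.5625.
Error = -1201.78125 − (-1251.5625) = 49.78125.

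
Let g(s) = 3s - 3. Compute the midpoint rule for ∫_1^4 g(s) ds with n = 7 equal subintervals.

13.5

Δs = (4 − 1)/7 = 3/7.
Midpoints: 17/14, 23/14, 29/14, 2.5, 41/14, 47/14, 53/14.
g(17/14) = 9/14, g(23/14) = 27/14, g(29/14) = 45/14, g(2.5) = 4.5, g(41/14) = 81/14, g(47/14) = 99/14, g(53/14) = 117/14.
Sum = Δs · [g(17/14) + g(23/14) + g(29/14) + ...].
Sum = 13.5.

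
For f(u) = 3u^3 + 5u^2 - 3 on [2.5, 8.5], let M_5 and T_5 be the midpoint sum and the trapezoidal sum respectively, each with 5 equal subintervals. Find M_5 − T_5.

M_5 = 4826.01.
T_5 = 4943.73.
M_5 − T_5 = -117.72.

-117.72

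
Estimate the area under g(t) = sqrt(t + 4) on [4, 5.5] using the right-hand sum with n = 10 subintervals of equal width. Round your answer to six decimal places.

4.454706

Δt = (5.5 − 4)/10 = 0.15.
Right endpoints: 4.15, 4.3, 4.45, 4.6, 4.75, 4.9, 5.05, 5.2, 5.35, 5.5.
g(4.15) ≈ 2.854820, g(4.3) ≈ 2.880972, g(4.45) ≈ 2.906888, g(4.6) ≈ 2.932576, g(4.75) ≈ 2.958040, g(4.9) ≈ 2.983287, g(5.05) ≈ 3.008322, g(5.2) ≈ 3.033150, g(5.35) ≈ 3.057777, g(5.5) ≈ 3.082207.
Sum = Δt · [g(4.15) + g(4.3) + g(4.45) + ...].
Sum ≈ 4.454706.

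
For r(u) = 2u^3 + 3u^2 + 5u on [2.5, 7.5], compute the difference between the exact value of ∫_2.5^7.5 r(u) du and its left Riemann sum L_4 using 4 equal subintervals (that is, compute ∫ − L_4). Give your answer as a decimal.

Exact integral: ∫_2.5^7.5 r(u) du = 2093.75.
L_4 = 1519.53125.
Error = 2093.75 − 1519.53125 = 574.21875.

574.21875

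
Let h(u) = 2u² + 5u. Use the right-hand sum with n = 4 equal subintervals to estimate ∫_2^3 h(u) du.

27.0625

Δu = (3 − 2)/4 = 0.25.
Right endpoints: 2.25, 2.5, 2.75, 3.
h(2.25) = 21.375, h(2.5) = 25, h(2.75) = 28.875, h(3) = 33.
Sum = Δu · [h(2.25) + h(2.5) + h(2.75) + h(3)].
Sum = 27.0625.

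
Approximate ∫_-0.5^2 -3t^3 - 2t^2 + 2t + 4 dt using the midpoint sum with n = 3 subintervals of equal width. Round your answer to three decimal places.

-2.354

Δt = (2 − (-0.5))/3 = 5/6.
Midpoints: -1/12, 0.75, 19/12.
f(-1/12) = 2201/576, f(0.75) = 3.109375, f(19/12) = -1873/192.
Sum = Δt · [f(-1/12) + f(0.75) + f(19/12)].
Sum ≈ -2.354.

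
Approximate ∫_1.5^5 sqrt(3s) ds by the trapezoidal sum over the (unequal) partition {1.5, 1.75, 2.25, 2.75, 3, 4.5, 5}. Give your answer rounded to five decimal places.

Subinterval widths: 0.25, 0.5, 0.5, 0.25, 1.5, 0.5.
f(1.5) ≈ 2.12132, f(1.75) ≈ 2.29129, f(2.25) ≈ 2.59808, f(2.75) ≈ 2.87228, f(3) ≈ 3.00000, f(4.5) ≈ 3.67423, f(5) ≈ 3.87298.
On each subinterval the trapezoid contributes (Δs_i/2)·[f(s_{i-1}) + f(s_i)].
Sum ≈ 10.76802.

10.76802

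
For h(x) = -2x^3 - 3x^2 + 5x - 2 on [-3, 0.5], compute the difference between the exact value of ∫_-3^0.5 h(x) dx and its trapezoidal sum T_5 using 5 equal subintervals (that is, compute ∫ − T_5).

Exact integral: ∫_-3^0.5 h(x) dx = -15.53125.
T_5 = -14.245.
Error = -15.53125 − (-14.245) = -1.28625.

-1.28625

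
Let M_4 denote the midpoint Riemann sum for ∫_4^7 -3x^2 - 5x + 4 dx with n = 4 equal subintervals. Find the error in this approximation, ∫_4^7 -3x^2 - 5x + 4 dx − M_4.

-0.421875

Exact integral: ∫_4^7 f(x) dx = -349.5.
M_4 = -349.078125.
Error = -349.5 − (-349.078125) = -0.421875.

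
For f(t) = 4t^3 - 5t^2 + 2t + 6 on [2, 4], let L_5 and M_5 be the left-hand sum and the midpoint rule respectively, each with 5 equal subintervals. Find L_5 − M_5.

L_5 = 138.72.
M_5 = 169.84.
L_5 − M_5 = -31.12.

-31.12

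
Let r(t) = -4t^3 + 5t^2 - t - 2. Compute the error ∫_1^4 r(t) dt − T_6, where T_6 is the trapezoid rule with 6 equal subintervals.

3.125

Exact integral: ∫_1^4 r(t) dt = -163.5.
T_6 = -166.625.
Error = -163.5 − (-166.625) = 3.125.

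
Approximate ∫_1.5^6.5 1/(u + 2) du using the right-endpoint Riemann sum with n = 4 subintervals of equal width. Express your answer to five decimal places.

0.79096

Δu = (6.5 − 1.5)/4 = 1.25.
Right endpoints: 2.75, 4, 5.25, 6.5.
f(2.75) = 4/19, f(4) = 1/6, f(5.25) = 4/29, f(6.5) = 2/17.
Sum = Δu · [f(2.75) + f(4) + f(5.25) + f(6.5)].
Sum ≈ 0.79096.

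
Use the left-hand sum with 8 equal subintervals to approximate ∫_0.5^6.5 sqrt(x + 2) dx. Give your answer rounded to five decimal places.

Δx = (6.5 − 0.5)/8 = 0.75.
Left endpoints: 0.5, 1.25, 2, 2.75, 3.5, 4.25, 5, 5.75.
f(0.5) ≈ 1.58114, f(1.25) ≈ 1.80278, f(2) ≈ 2.00000, f(2.75) ≈ 2.17945, f(3.5) ≈ 2.34521, f(4.25) ≈ 2.50000, f(5) ≈ 2.64575, f(5.75) ≈ 2.78388.
Sum = Δx · [f(0.5) + f(1.25) + f(2) + ...].
Sum ≈ 13.37865.

13.37865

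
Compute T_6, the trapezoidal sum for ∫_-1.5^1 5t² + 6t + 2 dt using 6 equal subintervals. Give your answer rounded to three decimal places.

8.903

Δt = (1 − (-1.5))/6 = 5/12.
f(-1.5) = 4.25, f(-13/12) = 197/144, f(-2/3) = 2/9, f(-0.25) = 0.8125, f(1/6) = 113/36, f(7/12) = 1037/144, f(1) = 13.
T_6 = (Δt/2)·[f(t_0) + 2f(t_1) + ... + 2f(t_{5}) + f(t_6)].
Sum ≈ 8.903.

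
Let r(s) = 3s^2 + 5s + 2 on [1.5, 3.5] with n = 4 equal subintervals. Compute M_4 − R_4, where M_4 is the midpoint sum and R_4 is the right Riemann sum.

M_4 = 68.375.
R_4 = 78.75.
M_4 − R_4 = -10.375.

-10.375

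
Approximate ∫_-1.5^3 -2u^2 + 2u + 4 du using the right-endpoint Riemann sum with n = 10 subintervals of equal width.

Δu = (3 − (-1.5))/10 = 0.45.
Right endpoints: -1.05, -0.6, -0.15, 0.3, 0.75, 1.2, 1.65, 2.1, 2.55, 3.
f(-1.05) = -0.305, f(-0.6) = 2.08, f(-0.15) = 3.655, f(0.3) = 4.42, f(0.75) = 4.375, f(1.2) = 3.52, f(1.65) = 1.855, f(2.1) = -0.62, f(2.55) = -3.905, f(3) = -8.
Sum = Δu · [f(-1.05) + f(-0.6) + f(-0.15) + ...].
Sum = 3.18375.

3.18375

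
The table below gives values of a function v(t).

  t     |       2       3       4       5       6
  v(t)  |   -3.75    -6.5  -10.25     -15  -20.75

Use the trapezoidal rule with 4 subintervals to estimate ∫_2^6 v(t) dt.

Δt = 1.
T_4 = (1/2)·[(-3.75) + 2·(-6.5) + 2·(-10.25) + 2·(-15) + (-20.75)] = -44.

-44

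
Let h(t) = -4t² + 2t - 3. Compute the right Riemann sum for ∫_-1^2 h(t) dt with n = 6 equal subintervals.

-20

Δt = (2 − (-1))/6 = 0.5.
Right endpoints: -0.5, 0, 0.5, 1, 1.5, 2.
h(-0.5) = -5, h(0) = -3, h(0.5) = -3, h(1) = -5, h(1.5) = -9, h(2) = -15.
Sum = Δt · [h(-0.5) + h(0) + h(0.5) + ...].
Sum = -20.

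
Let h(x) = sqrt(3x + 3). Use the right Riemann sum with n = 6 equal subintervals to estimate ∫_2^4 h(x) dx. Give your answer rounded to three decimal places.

Δx = (4 − 2)/6 = 1/3.
Right endpoints: 7/3, 8/3, 3, 10/3, 11/3, 4.
h(7/3) ≈ 3.162, h(8/3) ≈ 3.317, h(3) ≈ 3.464, h(10/3) ≈ 3.606, h(11/3) ≈ 3.742, h(4) ≈ 3.873.
Sum = Δx · [h(7/3) + h(8/3) + h(3) + ...].
Sum ≈ 7.054.

7.054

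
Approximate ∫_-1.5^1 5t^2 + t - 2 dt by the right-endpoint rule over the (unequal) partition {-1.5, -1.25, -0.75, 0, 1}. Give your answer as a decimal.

3.671875

Subinterval widths: 0.25, 0.5, 0.75, 1.
Right endpoints: -1.25, -0.75, 0, 1.
f(-1.25) = 4.5625, f(-0.75) = 0.0625, f(0) = -2, f(1) = 4.
Sum = Σ Δt_i · f(t_i).
Sum = 3.671875.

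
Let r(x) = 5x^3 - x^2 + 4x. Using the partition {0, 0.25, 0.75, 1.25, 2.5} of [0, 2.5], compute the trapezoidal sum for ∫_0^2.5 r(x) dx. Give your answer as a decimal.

Subinterval widths: 0.25, 0.5, 0.5, 1.25.
r(0) = 0, r(0.25) = 1.015625, r(0.75) = 4.546875, r(1.25) = 13.203125, r(2.5) = 81.875.
On each subinterval the trapezoid contributes (Δx_i/2)·[r(x_{i-1}) + r(x_i)].
Sum = 65.37890625.

65.37890625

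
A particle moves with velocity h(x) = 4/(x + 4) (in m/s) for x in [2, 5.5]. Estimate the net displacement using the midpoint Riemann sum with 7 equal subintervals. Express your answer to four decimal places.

Δx = (5.5 − 2)/7 = 0.5.
Midpoints: 2.25, 2.75, 3.25, 3.75, 4.25, 4.75, 5.25.
h(2.25) = 0.64, h(2.75) = 16/27, h(3.25) = 16/29, h(3.75) = 16/31, h(4.25) = 16/33, h(4.75) = 16/35, h(5.25) = 16/37.
Sum = Δx · [h(2.25) + h(2.75) + h(3.25) + ...].
Sum ≈ 1.8374.

1.8374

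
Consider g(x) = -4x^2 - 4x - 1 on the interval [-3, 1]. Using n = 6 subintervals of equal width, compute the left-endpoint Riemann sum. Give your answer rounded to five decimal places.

Δx = (1 − (-3))/6 = 2/3.
Left endpoints: -3, -7/3, -5/3, -1, -1/3, 1/3.
g(-3) = -25, g(-7/3) = -121/9, g(-5/3) = -49/9, g(-1) = -1, g(-1/3) = -1/9, g(1/3) = -25/9.
Sum = Δx · [g(-3) + g(-7/3) + g(-5/3) + ...].
Sum ≈ -31.85185.

-31.85185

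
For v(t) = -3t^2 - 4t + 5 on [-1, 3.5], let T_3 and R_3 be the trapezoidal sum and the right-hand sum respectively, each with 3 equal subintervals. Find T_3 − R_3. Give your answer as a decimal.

T_3 = -48.9375.
R_3 = -87.75.
T_3 − R_3 = 38.8125.

38.8125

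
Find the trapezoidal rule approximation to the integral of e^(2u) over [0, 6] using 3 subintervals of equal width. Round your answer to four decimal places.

Δu = (6 − 0)/3 = 2.
f(0) ≈ 1.0000, f(2) ≈ 54.5982, f(4) ≈ 2980.9580, f(6) ≈ 162754.7914.
T_3 = (Δu/2)·[f(u_0) + 2f(u_1) + 2f(u_2) + f(u_3)].
Sum ≈ 168826.9037.

168826.9037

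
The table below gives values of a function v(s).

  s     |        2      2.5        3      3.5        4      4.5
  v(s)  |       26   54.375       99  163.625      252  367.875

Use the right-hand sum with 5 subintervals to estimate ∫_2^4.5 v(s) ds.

Δs = 0.5.
Sum = 0.5·[54.375 + 99 + 163.625 + 252 + 367.875] = 468.4375.

468.4375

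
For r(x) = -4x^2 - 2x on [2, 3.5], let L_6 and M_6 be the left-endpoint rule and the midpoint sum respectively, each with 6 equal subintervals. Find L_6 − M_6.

L_6 = -50.3125.
M_6 = -54.71875.
L_6 − M_6 = 4.40625.

4.40625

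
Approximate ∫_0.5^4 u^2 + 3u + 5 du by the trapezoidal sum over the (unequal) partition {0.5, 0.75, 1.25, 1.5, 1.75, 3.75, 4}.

63.78125

Subinterval widths: 0.25, 0.5, 0.25, 0.25, 2, 0.25.
f(0.5) = 6.75, f(0.75) = 7.8125, f(1.25) = 10.3125, f(1.5) = 11.75, f(1.75) = 13.3125, f(3.75) = 30.3125, f(4) = 33.
On each subinterval the trapezoid contributes (Δu_i/2)·[f(u_{i-1}) + f(u_i)].
Sum = 63.78125.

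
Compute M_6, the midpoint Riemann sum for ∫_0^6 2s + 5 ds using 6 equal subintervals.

66

Δs = (6 − 0)/6 = 1.
Midpoints: 0.5, 1.5, 2.5, 3.5, 4.5, 5.5.
f(0.5) = 6, f(1.5) = 8, f(2.5) = 10, f(3.5) = 12, f(4.5) = 14, f(5.5) = 16.
Sum = Δs · [f(0.5) + f(1.5) + f(2.5) + ...].
Sum = 66.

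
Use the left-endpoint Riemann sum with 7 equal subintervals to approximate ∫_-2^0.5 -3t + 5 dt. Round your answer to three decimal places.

19.464

Δt = (0.5 − (-2))/7 = 5/14.
Left endpoints: -2, -23/14, -9/7, -13/14, -4/7, -3/14, 1/7.
f(-2) = 11, f(-23/14) = 139/14, f(-9/7) = 62/7, f(-13/14) = 109/14, f(-4/7) = 47/7, f(-3/14) = 79/14, f(1/7) = 32/7.
Sum = Δt · [f(-2) + f(-23/14) + f(-9/7) + ...].
Sum ≈ 19.464.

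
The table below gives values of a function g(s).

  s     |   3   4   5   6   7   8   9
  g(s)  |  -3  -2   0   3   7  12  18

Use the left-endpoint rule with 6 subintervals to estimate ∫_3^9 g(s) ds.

17

Δs = 1.
Sum = 1·[(-3) + (-2) + 0 + 3 + 7 + 12] = 17.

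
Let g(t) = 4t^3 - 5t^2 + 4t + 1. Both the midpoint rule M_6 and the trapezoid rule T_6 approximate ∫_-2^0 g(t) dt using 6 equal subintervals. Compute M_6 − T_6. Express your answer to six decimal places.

0.944444

M_6 ≈ -35.01851852.
T_6 ≈ -35.96296296.
M_6 − T_6 ≈ 0.944444.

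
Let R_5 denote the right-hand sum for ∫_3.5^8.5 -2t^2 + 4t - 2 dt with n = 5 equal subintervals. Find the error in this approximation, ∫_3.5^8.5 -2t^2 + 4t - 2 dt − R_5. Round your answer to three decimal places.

Exact integral: ∫_3.5^8.5 f(t) dt ≈ -270.83333.
R_5 = -322.5.
Error ≈ -270.83333 − (-322.5) ≈ 51.667.

51.667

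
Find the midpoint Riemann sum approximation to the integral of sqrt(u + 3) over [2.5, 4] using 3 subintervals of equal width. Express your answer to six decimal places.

Δu = (4 − 2.5)/3 = 0.5.
Midpoints: 2.75, 3.25, 3.75.
f(2.75) ≈ 2.397916, f(3.25) ≈ 2.500000, f(3.75) ≈ 2.598076.
Sum = Δu · [f(2.75) + f(3.25) + f(3.75)].
Sum ≈ 3.747996.

3.747996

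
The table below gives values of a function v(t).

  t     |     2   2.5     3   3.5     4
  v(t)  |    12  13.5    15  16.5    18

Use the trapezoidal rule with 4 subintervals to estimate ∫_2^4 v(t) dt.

Δt = 0.5.
T_4 = (0.5/2)·[12 + 2·13.5 + 2·15 + 2·16.5 + 18] = 30.

30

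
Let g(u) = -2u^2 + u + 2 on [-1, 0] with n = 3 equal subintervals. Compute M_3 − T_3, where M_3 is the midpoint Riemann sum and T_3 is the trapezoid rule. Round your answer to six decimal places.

0.055556

M_3 ≈ 0.85185185.
T_3 ≈ 0.79629630.
M_3 − T_3 ≈ 0.055556.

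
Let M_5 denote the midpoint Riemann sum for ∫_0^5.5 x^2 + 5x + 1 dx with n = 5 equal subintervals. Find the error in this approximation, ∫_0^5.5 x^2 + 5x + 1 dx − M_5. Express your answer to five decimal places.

Exact integral: ∫_0^5.5 f(x) dx ≈ 136.5833333.
M_5 = 136.02875.
Error ≈ 136.5833333 − 136.02875 ≈ 0.55458.

0.55458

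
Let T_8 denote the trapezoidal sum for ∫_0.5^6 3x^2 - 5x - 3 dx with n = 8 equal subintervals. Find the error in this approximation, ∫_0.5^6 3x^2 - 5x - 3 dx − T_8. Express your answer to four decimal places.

Exact integral: ∫_0.5^6 f(x) dx = 110.
T_8 ≈ 111.299805.
Error ≈ 110 − 111.299805 ≈ -1.2998.

-1.2998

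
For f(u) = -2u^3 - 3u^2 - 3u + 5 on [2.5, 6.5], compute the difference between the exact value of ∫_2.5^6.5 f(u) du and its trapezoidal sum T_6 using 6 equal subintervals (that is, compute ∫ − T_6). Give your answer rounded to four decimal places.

Exact integral: ∫_2.5^6.5 f(u) du = -1166.
T_6 ≈ -1174.888889.
Error ≈ -1166 − (-1174.888889) ≈ 8.8889.

8.8889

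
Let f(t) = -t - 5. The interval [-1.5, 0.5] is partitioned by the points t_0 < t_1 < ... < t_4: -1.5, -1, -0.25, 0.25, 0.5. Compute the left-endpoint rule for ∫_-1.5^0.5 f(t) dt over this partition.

-8.4375

Subinterval widths: 0.5, 0.75, 0.5, 0.25.
Left endpoints: -1.5, -1, -0.25, 0.25.
f(-1.5) = -3.5, f(-1) = -4, f(-0.25) = -4.75, f(0.25) = -5.25.
Sum = Σ Δt_i · f(t_i).
Sum = -8.4375.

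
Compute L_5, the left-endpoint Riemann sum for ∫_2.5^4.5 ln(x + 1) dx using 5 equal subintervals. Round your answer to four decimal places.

Δx = (4.5 − 2.5)/5 = 0.4.
Left endpoints: 2.5, 2.9, 3.3, 3.7, 4.1.
f(2.5) ≈ 1.2528, f(2.9) ≈ 1.3610, f(3.3) ≈ 1.4586, f(3.7) ≈ 1.5476, f(4.1) ≈ 1.6292.
Sum = Δx · [f(2.5) + f(2.9) + f(3.3) + f(3.7) + f(4.1)].
Sum ≈ 2.8997.

2.8997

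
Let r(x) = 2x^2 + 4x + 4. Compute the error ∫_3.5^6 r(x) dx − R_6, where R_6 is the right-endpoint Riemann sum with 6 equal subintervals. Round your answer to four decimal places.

Exact integral: ∫_3.5^6 r(x) dx ≈ 172.916667.
R_6 ≈ 185.040509.
Error ≈ 172.916667 − 185.040509 ≈ -12.1238.

-12.1238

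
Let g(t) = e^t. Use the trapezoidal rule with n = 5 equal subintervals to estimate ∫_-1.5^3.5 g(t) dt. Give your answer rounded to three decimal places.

Δt = (3.5 − (-1.5))/5 = 1.
g(-1.5) ≈ 0.223, g(-0.5) ≈ 0.607, g(0.5) ≈ 1.649, g(1.5) ≈ 4.482, g(2.5) ≈ 12.182, g(3.5) ≈ 33.115.
T_5 = (Δt/2)·[g(t_0) + 2g(t_1) + ... + 2g(t_{4}) + g(t_5)].
Sum ≈ 35.589.

35.589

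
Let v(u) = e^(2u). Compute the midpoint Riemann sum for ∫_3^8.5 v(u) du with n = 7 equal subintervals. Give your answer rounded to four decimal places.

10918650.5846

Δu = (8.5 − 3)/7 = 11/14.
Midpoints: 95/28, 117/28, 139/28, 5.75, 183/28, 205/28, 227/28.
v(95/28) ≈ 885.1121, v(117/28) ≈ 4260.5045, v(139/28) ≈ 20508.0225, v(5.75) ≈ 98715.7710, v(183/28) ≈ 475170.3125, v(205/28) ≈ 2287241.6797, v(227/28) ≈ 11009682.9781.
Sum = Δu · [v(95/28) + v(117/28) + v(139/28) + ...].
Sum ≈ 10918650.5846.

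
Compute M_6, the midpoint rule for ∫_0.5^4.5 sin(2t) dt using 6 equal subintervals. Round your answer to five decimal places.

Δt = (4.5 − 0.5)/6 = 2/3.
Midpoints: 5/6, 1.5, 13/6, 17/6, 3.5, 25/6.
f(5/6) ≈ 0.99541, f(1.5) ≈ 0.14112, f(13/6) ≈ -0.92901, f(17/6) ≈ -0.57820, f(3.5) ≈ 0.65699, f(25/6) ≈ 0.88729.
Sum = Δt · [f(5/6) + f(1.5) + f(13/6) + ...].
Sum ≈ 0.78240.

0.78240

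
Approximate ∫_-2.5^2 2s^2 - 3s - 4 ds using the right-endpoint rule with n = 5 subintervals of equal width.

Δs = (2 − (-2.5))/5 = 0.9.
Right endpoints: -1.6, -0.7, 0.2, 1.1, 2.
f(-1.6) = 5.92, f(-0.7) = -0.92, f(0.2) = -4.52, f(1.1) = -4.88, f(2) = -2.
Sum = Δs · [f(-1.6) + f(-0.7) + f(0.2) + f(1.1) + f(2)].
Sum = -5.76.

-5.76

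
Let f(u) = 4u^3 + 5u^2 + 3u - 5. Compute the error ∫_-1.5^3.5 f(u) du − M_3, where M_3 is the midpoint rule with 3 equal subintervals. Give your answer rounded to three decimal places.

19.676

Exact integral: ∫_-1.5^3.5 f(u) du ≈ 212.08333.
M_3 ≈ 192.40741.
Error ≈ 212.08333 − 192.40741 ≈ 19.676.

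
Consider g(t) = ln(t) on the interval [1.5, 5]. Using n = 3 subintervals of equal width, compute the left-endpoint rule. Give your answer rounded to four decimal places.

Δt = (5 − 1.5)/3 = 7/6.
Left endpoints: 1.5, 8/3, 23/6.
g(1.5) ≈ 0.4055, g(8/3) ≈ 0.9808, g(23/6) ≈ 1.3437.
Sum = Δt · [g(1.5) + g(8/3) + g(23/6)].
Sum ≈ 3.1850.

3.1850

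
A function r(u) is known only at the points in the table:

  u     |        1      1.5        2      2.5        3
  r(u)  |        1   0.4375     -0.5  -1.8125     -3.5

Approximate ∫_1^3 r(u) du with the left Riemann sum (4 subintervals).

Δu = 0.5.
Sum = 0.5·[1 + 0.4375 + (-0.5) + (-1.8125)] = -0.4375.

-0.4375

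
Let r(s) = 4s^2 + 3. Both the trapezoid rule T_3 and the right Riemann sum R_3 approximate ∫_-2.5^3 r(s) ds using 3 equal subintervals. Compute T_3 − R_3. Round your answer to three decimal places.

-10.083

T_3 ≈ 85.65741.
R_3 ≈ 95.74074.
T_3 − R_3 ≈ -10.083.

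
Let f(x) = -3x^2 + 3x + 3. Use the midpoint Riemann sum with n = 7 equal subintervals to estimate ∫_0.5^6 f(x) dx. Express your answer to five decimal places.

-144.90115

Δx = (6 − 0.5)/7 = 11/14.
Midpoints: 25/28, 47/28, 69/28, 3.25, 113/28, 135/28, 157/28.
f(25/28) = 2577/784, f(47/28) = -327/784, f(69/28) = -6135/784, f(3.25) = -18.9375, f(113/28) = -26463/784, f(135/28) = -40983/784, f(157/28) = -58407/784.
Sum = Δx · [f(25/28) + f(47/28) + f(69/28) + ...].
Sum ≈ -144.90115.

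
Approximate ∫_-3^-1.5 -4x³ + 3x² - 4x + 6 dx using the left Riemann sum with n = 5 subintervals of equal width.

Δx = (-1.5 − (-3))/5 = 0.3.
Left endpoints: -3, -2.7, -2.4, -2.1, -1.8.
f(-3) = 153, f(-2.7) = 117.402, f(-2.4) = 88.176, f(-2.1) = 64.674, f(-1.8) = 46.248.
Sum = Δx · [f(-3) + f(-2.7) + f(-2.4) + f(-2.1) + f(-1.8)].
Sum = 140.85.

140.85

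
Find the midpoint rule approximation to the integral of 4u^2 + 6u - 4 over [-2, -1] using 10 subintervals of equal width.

-3.67

Δu = (-1 − (-2))/10 = 0.1.
Midpoints: -1.95, -1.85, -1.75, -1.65, -1.55, -1.45, -1.35, -1.25, -1.15, -1.05.
f(-1.95) = -0.49, f(-1.85) = -1.41, f(-1.75) = -2.25, f(-1.65) = -3.01, f(-1.55) = -3.69, f(-1.45) = -4.29, f(-1.35) = -4.81, f(-1.25) = -5.25, f(-1.15) = -5.61, f(-1.05) = -5.89.
Sum = Δu · [f(-1.95) + f(-1.85) + f(-1.75) + ...].
Sum = -3.67.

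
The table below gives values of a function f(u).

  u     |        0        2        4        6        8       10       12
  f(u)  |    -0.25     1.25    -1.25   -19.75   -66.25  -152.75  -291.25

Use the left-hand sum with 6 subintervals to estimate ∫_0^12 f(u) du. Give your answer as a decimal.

Δu = 2.
Sum = 2·[(-0.25) + 1.25 + (-1.25) + (-19.75) + (-66.25) + (-152.75)] = -478.

-478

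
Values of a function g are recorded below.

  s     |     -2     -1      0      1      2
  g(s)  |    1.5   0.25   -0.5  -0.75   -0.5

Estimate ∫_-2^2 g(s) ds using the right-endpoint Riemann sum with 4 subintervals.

-1.5

Δs = 1.
Sum = 1·[0.25 + (-0.5) + (-0.75) + (-0.5)] = -1.5.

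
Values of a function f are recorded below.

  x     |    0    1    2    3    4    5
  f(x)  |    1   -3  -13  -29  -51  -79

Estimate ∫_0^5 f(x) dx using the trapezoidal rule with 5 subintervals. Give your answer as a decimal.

Δx = 1.
T_5 = (1/2)·[1 + 2·(-3) + 2·(-13) + 2·(-29) + 2·(-51) + (-79)] = -135.

-135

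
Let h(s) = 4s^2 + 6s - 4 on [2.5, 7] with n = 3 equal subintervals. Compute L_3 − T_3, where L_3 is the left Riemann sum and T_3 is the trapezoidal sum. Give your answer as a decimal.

-148.5

L_3 = 405.
T_3 = 553.5.
L_3 − T_3 = -148.5.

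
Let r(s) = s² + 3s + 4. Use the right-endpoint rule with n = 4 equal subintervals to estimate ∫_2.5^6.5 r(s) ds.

Δs = (6.5 − 2.5)/4 = 1.
Right endpoints: 3.5, 4.5, 5.5, 6.5.
r(3.5) = 26.75, r(4.5) = 37.75, r(5.5) = 50.75, r(6.5) = 65.75.
Sum = Δs · [r(3.5) + r(4.5) + r(5.5) + r(6.5)].
Sum = 181.

181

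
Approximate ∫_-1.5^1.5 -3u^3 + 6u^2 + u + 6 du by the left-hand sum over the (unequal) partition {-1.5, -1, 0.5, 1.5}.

42.6875

Subinterval widths: 0.5, 1.5, 1.
Left endpoints: -1.5, -1, 0.5.
f(-1.5) = 28.125, f(-1) = 14, f(0.5) = 7.625.
Sum = Σ Δu_i · f(u_i).
Sum = 42.6875.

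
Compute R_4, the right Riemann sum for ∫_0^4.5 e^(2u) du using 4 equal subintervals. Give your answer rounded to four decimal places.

Δu = (4.5 − 0)/4 = 1.125.
Right endpoints: 1.125, 2.25, 3.375, 4.5.
f(1.125) ≈ 9.4877, f(2.25) ≈ 90.0171, f(3.375) ≈ 854.0588, f(4.5) ≈ 8103.0839.
Sum = Δu · [f(1.125) + f(2.25) + f(3.375) + f(4.5)].
Sum ≈ 10188.7285.

10188.7285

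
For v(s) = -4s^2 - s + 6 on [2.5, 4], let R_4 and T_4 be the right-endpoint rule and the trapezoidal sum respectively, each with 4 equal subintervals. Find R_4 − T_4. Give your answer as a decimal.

-7.59375

R_4 = -68.109375.
T_4 = -60.515625.
R_4 − T_4 = -7.59375.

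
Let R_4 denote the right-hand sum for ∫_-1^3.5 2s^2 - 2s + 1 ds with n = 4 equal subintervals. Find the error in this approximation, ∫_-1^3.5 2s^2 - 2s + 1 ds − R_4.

-9.4921875

Exact integral: ∫_-1^3.5 f(s) ds = 22.5.
R_4 = 31.9921875.
Error = 22.5 − 31.9921875 = -9.4921875.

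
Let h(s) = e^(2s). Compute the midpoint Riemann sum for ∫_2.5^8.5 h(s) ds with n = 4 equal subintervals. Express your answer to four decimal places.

8508090.9469

Δs = (8.5 − 2.5)/4 = 1.5.
Midpoints: 3.25, 4.75, 6.25, 7.75.
h(3.25) ≈ 665.1416, h(4.75) ≈ 13359.7268, h(6.25) ≈ 268337.2865, h(7.75) ≈ 5389698.4763.
Sum = Δs · [h(3.25) + h(4.75) + h(6.25) + h(7.75)].
Sum ≈ 8508090.9469.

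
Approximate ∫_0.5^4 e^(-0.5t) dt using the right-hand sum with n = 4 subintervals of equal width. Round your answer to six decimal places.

1.025877

Δt = (4 − 0.5)/4 = 0.875.
Right endpoints: 1.375, 2.25, 3.125, 4.
f(1.375) ≈ 0.502832, f(2.25) ≈ 0.324652, f(3.125) ≈ 0.209611, f(4) ≈ 0.135335.
Sum = Δt · [f(1.375) + f(2.25) + f(3.125) + f(4)].
Sum ≈ 1.025877.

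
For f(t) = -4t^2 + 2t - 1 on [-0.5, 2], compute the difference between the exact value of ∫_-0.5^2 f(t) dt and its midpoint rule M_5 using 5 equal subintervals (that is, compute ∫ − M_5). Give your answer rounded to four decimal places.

-0.2083

Exact integral: ∫_-0.5^2 f(t) dt ≈ -9.583333.
M_5 = -9.375.
Error ≈ -9.583333 − (-9.375) ≈ -0.2083.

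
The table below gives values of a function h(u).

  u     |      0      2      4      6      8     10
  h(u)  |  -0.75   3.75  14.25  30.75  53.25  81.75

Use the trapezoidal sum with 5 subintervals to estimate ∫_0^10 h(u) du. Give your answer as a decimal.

285

Δu = 2.
T_5 = (2/2)·[(-0.75) + 2·3.75 + 2·14.25 + 2·30.75 + 2·53.25 + 81.75] = 285.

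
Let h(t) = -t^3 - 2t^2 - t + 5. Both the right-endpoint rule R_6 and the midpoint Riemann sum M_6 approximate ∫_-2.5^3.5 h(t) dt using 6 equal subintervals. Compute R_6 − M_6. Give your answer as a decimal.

R_6 = -81.5.
M_6 = -38.
R_6 − M_6 = -43.5.

-43.5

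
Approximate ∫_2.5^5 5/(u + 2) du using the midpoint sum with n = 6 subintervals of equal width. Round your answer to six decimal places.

2.208118

Δu = (5 − 2.5)/6 = 5/12.
Midpoints: 65/24, 3.125, 85/24, 95/24, 4.375, 115/24.
f(65/24) = 120/113, f(3.125) = 40/41, f(85/24) = 120/133, f(95/24) = 120/143, f(4.375) = 40/51, f(115/24) = 120/163.
Sum = Δu · [f(65/24) + f(3.125) + f(85/24) + ...].
Sum ≈ 2.208118.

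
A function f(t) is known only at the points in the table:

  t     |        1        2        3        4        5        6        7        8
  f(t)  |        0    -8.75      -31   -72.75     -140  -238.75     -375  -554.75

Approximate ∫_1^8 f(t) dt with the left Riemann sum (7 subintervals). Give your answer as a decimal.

-866.25

Δt = 1.
Sum = 1·[0 + (-8.75) + (-31) + (-72.75) + (-140) + (-238.75) + (-375)] = -866.25.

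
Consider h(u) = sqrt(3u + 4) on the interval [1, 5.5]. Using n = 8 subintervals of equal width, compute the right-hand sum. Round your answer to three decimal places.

Δu = (5.5 − 1)/8 = 0.5625.
Right endpoints: 1.5625, 2.125, 2.6875, 3.25, 3.8125, 4.375, 4.9375, 5.5.
h(1.5625) ≈ 2.947, h(2.125) ≈ 3.221, h(2.6875) ≈ 3.473, h(3.25) ≈ 3.708, h(3.8125) ≈ 3.929, h(4.375) ≈ 4.138, h(4.9375) ≈ 4.337, h(5.5) ≈ 4.528.
Sum = Δu · [h(1.5625) + h(2.125) + h(2.6875) + ...].
Sum ≈ 17.034.

17.034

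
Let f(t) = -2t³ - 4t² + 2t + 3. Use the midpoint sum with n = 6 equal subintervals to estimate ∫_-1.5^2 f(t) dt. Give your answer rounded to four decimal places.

-7.8396

Δt = (2 − (-1.5))/6 = 7/12.
Midpoints: -29/24, -0.625, -1/24, 13/24, 1.125, 41/24.
f(-29/24) = -11947/6912, f(-0.625) = 0.67578125, f(-1/24) = 20113/6912, f(13/24) = 17915/6912, f(1.125) = -2.66015625, f(41/24) = -105257/6912.
Sum = Δt · [f(-29/24) + f(-0.625) + f(-1/24) + ...].
Sum ≈ -7.8396.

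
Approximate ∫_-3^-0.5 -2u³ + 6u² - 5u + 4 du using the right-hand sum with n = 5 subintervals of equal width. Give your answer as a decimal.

98.125

Δu = (-0.5 − (-3))/5 = 0.5.
Right endpoints: -2.5, -2, -1.5, -1, -0.5.
f(-2.5) = 85.25, f(-2) = 54, f(-1.5) = 31.75, f(-1) = 17, f(-0.5) = 8.25.
Sum = Δu · [f(-2.5) + f(-2) + f(-1.5) + f(-1) + f(-0.5)].
Sum = 98.125.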